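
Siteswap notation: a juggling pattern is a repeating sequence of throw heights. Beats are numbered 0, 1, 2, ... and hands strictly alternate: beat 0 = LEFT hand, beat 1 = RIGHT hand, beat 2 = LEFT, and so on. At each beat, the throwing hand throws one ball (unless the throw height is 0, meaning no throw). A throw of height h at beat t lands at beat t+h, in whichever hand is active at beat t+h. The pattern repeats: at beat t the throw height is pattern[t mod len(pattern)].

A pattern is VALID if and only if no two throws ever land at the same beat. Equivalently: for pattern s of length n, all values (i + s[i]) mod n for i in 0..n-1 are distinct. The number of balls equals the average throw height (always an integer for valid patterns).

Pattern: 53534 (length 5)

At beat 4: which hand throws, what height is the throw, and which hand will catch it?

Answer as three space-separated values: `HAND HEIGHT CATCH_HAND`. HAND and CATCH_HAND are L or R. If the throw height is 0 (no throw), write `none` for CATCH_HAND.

Beat 4: 4 mod 2 = 0, so hand = L
Throw height = pattern[4 mod 5] = pattern[4] = 4
Lands at beat 4+4=8, 8 mod 2 = 0, so catch hand = L

Answer: L 4 L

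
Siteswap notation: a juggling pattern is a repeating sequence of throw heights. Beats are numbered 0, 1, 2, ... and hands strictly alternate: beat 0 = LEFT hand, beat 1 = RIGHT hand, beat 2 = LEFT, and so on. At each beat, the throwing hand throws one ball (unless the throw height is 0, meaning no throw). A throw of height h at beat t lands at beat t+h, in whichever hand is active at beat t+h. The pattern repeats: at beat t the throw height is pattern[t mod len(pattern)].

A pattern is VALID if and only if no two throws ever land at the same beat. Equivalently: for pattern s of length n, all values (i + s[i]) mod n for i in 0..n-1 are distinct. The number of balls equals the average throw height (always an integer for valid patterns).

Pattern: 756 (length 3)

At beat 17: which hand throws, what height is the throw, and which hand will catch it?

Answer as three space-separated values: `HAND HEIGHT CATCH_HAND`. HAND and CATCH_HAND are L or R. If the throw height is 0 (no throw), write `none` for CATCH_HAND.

Beat 17: 17 mod 2 = 1, so hand = R
Throw height = pattern[17 mod 3] = pattern[2] = 6
Lands at beat 17+6=23, 23 mod 2 = 1, so catch hand = R

Answer: R 6 R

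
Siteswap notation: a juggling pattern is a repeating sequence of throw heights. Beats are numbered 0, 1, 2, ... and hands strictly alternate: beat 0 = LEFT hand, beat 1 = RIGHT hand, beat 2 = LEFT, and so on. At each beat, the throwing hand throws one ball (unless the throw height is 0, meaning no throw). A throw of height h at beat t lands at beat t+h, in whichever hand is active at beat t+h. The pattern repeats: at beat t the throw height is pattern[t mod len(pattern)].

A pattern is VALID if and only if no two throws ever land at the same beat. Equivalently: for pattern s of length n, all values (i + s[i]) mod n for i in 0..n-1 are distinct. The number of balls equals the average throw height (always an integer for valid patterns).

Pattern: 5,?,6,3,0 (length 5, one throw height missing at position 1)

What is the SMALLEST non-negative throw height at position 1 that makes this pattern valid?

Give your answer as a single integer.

i=0: (0 + 5) mod 5 = 0
i=1: s[i]=? (unknown)
i=2: (2 + 6) mod 5 = 3
i=3: (3 + 3) mod 5 = 1
i=4: (4 + 0) mod 5 = 4
Known residues: [0, 1, 3, 4]; need a permutation of 0..4, so missing residue r = 2
Need (1 + s) mod 5 = 2; smallest s = (2 - 1) mod 5 = 1

Answer: 1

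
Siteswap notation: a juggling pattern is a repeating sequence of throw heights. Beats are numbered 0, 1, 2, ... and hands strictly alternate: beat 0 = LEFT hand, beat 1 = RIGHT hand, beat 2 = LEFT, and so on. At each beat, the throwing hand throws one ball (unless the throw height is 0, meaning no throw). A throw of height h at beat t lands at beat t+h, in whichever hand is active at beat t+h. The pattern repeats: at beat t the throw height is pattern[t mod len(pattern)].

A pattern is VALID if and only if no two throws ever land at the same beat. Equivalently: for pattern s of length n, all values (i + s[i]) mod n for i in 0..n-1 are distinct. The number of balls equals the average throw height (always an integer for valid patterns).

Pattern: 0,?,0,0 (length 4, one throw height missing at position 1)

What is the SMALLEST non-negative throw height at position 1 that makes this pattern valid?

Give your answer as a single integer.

Answer: 0

Derivation:
i=0: (0 + 0) mod 4 = 0
i=1: s[i]=? (unknown)
i=2: (2 + 0) mod 4 = 2
i=3: (3 + 0) mod 4 = 3
Known residues: [0, 2, 3]; need a permutation of 0..3, so missing residue r = 1
Need (1 + s) mod 4 = 1; smallest s = (1 - 1) mod 4 = 0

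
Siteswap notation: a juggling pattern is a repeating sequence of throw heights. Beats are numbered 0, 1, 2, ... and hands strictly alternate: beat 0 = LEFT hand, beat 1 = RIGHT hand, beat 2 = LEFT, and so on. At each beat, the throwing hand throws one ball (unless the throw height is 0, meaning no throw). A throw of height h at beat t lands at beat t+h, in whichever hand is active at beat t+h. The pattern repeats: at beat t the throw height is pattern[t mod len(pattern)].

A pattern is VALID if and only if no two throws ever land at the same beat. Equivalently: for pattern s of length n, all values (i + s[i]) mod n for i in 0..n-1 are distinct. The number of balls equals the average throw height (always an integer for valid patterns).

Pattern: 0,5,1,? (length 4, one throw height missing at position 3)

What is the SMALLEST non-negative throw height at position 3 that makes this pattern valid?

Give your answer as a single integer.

Answer: 2

Derivation:
i=0: (0 + 0) mod 4 = 0
i=1: (1 + 5) mod 4 = 2
i=2: (2 + 1) mod 4 = 3
i=3: s[i]=? (unknown)
Known residues: [0, 2, 3]; need a permutation of 0..3, so missing residue r = 1
Need (3 + s) mod 4 = 1; smallest s = (1 - 3) mod 4 = 2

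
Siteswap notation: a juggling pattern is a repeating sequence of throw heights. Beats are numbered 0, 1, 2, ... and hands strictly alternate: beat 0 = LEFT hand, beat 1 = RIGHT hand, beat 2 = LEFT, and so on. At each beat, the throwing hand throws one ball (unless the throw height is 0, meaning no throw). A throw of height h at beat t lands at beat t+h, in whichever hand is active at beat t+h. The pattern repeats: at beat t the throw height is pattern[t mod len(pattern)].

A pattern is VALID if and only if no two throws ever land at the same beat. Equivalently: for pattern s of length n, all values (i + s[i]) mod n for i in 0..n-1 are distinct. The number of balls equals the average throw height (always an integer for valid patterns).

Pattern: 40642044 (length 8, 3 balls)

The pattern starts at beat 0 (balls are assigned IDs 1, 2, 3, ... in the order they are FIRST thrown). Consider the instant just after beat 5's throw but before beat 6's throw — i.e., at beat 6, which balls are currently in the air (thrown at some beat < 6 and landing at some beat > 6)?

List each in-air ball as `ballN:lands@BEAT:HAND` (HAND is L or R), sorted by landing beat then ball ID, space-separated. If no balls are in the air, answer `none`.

Beat 0 (L): throw ball1 h=4 -> lands@4:L; in-air after throw: [b1@4:L]
Beat 2 (L): throw ball2 h=6 -> lands@8:L; in-air after throw: [b1@4:L b2@8:L]
Beat 3 (R): throw ball3 h=4 -> lands@7:R; in-air after throw: [b1@4:L b3@7:R b2@8:L]
Beat 4 (L): throw ball1 h=2 -> lands@6:L; in-air after throw: [b1@6:L b3@7:R b2@8:L]
Beat 6 (L): throw ball1 h=4 -> lands@10:L; in-air after throw: [b3@7:R b2@8:L b1@10:L]

Answer: ball3:lands@7:R ball2:lands@8:L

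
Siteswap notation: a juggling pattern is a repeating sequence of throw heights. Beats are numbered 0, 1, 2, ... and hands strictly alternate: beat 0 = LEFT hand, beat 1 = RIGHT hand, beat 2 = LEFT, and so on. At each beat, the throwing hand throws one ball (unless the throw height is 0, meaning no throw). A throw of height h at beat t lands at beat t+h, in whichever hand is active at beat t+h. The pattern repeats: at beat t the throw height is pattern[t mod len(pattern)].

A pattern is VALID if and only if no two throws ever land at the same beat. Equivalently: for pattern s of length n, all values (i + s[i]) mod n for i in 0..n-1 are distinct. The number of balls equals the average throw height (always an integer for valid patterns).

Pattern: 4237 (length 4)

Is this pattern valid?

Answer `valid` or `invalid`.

i=0: (i + s[i]) mod n = (0 + 4) mod 4 = 0
i=1: (i + s[i]) mod n = (1 + 2) mod 4 = 3
i=2: (i + s[i]) mod n = (2 + 3) mod 4 = 1
i=3: (i + s[i]) mod n = (3 + 7) mod 4 = 2
Residues: [0, 3, 1, 2], distinct: True

Answer: valid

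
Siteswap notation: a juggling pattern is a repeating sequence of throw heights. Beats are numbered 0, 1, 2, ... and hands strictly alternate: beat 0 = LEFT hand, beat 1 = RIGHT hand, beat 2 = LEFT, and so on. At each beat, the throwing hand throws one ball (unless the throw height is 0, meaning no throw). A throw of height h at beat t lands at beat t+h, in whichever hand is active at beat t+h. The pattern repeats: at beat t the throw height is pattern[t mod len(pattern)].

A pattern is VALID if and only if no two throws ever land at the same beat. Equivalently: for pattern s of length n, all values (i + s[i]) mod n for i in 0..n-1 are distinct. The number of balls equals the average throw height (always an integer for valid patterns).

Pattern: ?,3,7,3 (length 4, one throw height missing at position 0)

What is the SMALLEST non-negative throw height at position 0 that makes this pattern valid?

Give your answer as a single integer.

i=0: s[i]=? (unknown)
i=1: (1 + 3) mod 4 = 0
i=2: (2 + 7) mod 4 = 1
i=3: (3 + 3) mod 4 = 2
Known residues: [0, 1, 2]; need a permutation of 0..3, so missing residue r = 3
Need (0 + s) mod 4 = 3; smallest s = (3 - 0) mod 4 = 3

Answer: 3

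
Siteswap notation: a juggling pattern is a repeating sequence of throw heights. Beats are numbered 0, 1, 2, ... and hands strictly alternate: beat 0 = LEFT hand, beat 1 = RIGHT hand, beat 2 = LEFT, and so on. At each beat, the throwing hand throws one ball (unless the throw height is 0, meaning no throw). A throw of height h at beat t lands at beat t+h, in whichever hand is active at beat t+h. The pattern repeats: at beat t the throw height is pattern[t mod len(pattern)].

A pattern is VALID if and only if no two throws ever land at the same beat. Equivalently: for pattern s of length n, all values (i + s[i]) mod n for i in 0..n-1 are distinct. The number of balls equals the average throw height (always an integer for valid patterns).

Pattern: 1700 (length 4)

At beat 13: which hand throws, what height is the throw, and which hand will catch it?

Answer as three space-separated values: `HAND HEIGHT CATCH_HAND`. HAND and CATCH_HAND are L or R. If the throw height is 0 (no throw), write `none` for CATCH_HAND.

Answer: R 7 L

Derivation:
Beat 13: 13 mod 2 = 1, so hand = R
Throw height = pattern[13 mod 4] = pattern[1] = 7
Lands at beat 13+7=20, 20 mod 2 = 0, so catch hand = L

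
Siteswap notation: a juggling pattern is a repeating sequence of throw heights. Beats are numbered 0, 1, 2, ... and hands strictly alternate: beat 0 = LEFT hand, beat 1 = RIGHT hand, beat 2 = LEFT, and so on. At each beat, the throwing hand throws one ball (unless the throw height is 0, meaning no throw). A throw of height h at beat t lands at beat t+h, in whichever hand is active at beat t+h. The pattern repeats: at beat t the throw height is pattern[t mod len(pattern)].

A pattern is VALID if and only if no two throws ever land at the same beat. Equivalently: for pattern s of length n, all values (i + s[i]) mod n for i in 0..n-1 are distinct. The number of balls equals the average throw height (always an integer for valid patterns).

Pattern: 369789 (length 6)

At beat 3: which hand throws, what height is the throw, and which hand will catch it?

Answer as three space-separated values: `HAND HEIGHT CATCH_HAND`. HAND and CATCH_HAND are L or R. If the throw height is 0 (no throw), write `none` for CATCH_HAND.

Answer: R 7 L

Derivation:
Beat 3: 3 mod 2 = 1, so hand = R
Throw height = pattern[3 mod 6] = pattern[3] = 7
Lands at beat 3+7=10, 10 mod 2 = 0, so catch hand = L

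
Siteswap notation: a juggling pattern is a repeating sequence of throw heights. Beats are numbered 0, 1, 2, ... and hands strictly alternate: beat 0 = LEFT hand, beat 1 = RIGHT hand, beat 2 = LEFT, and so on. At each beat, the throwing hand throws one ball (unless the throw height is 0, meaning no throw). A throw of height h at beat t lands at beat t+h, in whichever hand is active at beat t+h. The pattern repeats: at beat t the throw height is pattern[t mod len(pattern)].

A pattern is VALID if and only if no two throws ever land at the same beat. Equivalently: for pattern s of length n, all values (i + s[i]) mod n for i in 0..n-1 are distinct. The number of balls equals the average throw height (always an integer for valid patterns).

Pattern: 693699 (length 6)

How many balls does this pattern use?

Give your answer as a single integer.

Pattern = [6, 9, 3, 6, 9, 9], length n = 6
  position 0: throw height = 6, running sum = 6
  position 1: throw height = 9, running sum = 15
  position 2: throw height = 3, running sum = 18
  position 3: throw height = 6, running sum = 24
  position 4: throw height = 9, running sum = 33
  position 5: throw height = 9, running sum = 42
Total sum = 42; balls = sum / n = 42 / 6 = 7

Answer: 7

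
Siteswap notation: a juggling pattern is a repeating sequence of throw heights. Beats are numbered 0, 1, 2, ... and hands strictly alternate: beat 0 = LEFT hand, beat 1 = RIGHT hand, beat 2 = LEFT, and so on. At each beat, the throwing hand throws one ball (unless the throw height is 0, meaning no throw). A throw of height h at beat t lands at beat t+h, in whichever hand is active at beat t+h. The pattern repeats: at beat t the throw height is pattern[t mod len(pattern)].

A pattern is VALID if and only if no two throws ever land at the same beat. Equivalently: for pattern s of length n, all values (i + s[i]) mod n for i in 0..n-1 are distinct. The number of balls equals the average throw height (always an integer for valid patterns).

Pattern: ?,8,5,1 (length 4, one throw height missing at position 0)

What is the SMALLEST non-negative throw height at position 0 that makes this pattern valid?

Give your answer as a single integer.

Answer: 2

Derivation:
i=0: s[i]=? (unknown)
i=1: (1 + 8) mod 4 = 1
i=2: (2 + 5) mod 4 = 3
i=3: (3 + 1) mod 4 = 0
Known residues: [0, 1, 3]; need a permutation of 0..3, so missing residue r = 2
Need (0 + s) mod 4 = 2; smallest s = (2 - 0) mod 4 = 2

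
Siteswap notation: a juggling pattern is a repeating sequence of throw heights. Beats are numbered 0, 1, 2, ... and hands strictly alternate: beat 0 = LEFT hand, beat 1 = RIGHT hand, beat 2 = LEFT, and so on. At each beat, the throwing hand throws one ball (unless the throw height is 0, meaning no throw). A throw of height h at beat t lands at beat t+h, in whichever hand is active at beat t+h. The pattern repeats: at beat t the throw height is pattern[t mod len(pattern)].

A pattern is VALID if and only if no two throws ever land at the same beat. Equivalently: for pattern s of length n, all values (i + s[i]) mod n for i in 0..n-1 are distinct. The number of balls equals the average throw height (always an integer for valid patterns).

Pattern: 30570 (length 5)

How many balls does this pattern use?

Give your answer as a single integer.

Pattern = [3, 0, 5, 7, 0], length n = 5
  position 0: throw height = 3, running sum = 3
  position 1: throw height = 0, running sum = 3
  position 2: throw height = 5, running sum = 8
  position 3: throw height = 7, running sum = 15
  position 4: throw height = 0, running sum = 15
Total sum = 15; balls = sum / n = 15 / 5 = 3

Answer: 3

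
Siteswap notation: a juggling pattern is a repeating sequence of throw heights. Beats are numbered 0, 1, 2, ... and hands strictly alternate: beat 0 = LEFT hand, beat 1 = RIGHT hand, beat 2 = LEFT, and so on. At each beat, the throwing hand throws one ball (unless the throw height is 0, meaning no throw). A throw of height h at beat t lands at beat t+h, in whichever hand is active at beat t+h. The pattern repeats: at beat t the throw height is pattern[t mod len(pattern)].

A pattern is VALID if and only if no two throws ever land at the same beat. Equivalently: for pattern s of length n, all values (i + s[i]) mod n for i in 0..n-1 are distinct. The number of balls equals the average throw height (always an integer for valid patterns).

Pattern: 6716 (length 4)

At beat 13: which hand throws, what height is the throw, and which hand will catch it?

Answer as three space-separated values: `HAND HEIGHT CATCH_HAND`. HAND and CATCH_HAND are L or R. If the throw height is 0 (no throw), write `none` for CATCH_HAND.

Beat 13: 13 mod 2 = 1, so hand = R
Throw height = pattern[13 mod 4] = pattern[1] = 7
Lands at beat 13+7=20, 20 mod 2 = 0, so catch hand = L

Answer: R 7 L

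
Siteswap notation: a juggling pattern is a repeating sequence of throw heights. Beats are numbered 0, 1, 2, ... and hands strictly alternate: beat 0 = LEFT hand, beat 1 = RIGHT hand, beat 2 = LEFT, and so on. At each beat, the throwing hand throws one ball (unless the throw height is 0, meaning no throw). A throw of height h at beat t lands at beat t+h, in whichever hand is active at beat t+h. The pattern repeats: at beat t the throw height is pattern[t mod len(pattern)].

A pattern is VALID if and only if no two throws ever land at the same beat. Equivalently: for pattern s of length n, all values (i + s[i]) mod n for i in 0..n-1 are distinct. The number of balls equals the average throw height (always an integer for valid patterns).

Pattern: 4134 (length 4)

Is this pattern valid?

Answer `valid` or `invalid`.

Answer: valid

Derivation:
i=0: (i + s[i]) mod n = (0 + 4) mod 4 = 0
i=1: (i + s[i]) mod n = (1 + 1) mod 4 = 2
i=2: (i + s[i]) mod n = (2 + 3) mod 4 = 1
i=3: (i + s[i]) mod n = (3 + 4) mod 4 = 3
Residues: [0, 2, 1, 3], distinct: True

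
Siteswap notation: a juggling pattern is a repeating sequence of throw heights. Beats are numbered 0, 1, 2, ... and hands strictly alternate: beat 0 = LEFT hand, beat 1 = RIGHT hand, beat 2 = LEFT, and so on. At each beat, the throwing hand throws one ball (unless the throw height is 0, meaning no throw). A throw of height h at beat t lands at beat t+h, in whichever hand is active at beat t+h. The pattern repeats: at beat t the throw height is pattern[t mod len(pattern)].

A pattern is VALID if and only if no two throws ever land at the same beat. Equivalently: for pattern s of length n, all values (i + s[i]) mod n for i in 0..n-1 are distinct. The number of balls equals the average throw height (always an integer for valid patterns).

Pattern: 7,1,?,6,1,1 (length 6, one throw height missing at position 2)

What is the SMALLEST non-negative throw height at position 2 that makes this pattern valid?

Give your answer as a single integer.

Answer: 2

Derivation:
i=0: (0 + 7) mod 6 = 1
i=1: (1 + 1) mod 6 = 2
i=2: s[i]=? (unknown)
i=3: (3 + 6) mod 6 = 3
i=4: (4 + 1) mod 6 = 5
i=5: (5 + 1) mod 6 = 0
Known residues: [0, 1, 2, 3, 5]; need a permutation of 0..5, so missing residue r = 4
Need (2 + s) mod 6 = 4; smallest s = (4 - 2) mod 6 = 2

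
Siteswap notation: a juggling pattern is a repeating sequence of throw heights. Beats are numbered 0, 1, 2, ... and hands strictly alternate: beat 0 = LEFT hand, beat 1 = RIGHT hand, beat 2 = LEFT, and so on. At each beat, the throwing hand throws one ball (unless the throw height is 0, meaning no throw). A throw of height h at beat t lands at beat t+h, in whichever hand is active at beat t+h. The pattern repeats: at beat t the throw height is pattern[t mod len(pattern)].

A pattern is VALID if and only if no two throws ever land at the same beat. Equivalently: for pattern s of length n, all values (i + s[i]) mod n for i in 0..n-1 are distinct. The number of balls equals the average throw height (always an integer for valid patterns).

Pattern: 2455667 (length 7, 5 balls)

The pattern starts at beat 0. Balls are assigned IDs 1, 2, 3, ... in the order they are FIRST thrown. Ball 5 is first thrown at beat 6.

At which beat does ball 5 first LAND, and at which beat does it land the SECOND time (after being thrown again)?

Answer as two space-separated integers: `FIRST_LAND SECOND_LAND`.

Answer: 13 20

Derivation:
Beat 0 (L): throw ball1 h=2 -> lands@2:L; in-air after throw: [b1@2:L]
Beat 1 (R): throw ball2 h=4 -> lands@5:R; in-air after throw: [b1@2:L b2@5:R]
Beat 2 (L): throw ball1 h=5 -> lands@7:R; in-air after throw: [b2@5:R b1@7:R]
Beat 3 (R): throw ball3 h=5 -> lands@8:L; in-air after throw: [b2@5:R b1@7:R b3@8:L]
Beat 4 (L): throw ball4 h=6 -> lands@10:L; in-air after throw: [b2@5:R b1@7:R b3@8:L b4@10:L]
Beat 5 (R): throw ball2 h=6 -> lands@11:R; in-air after throw: [b1@7:R b3@8:L b4@10:L b2@11:R]
Beat 6 (L): throw ball5 h=7 -> lands@13:R; in-air after throw: [b1@7:R b3@8:L b4@10:L b2@11:R b5@13:R]
Beat 7 (R): throw ball1 h=2 -> lands@9:R; in-air after throw: [b3@8:L b1@9:R b4@10:L b2@11:R b5@13:R]
Beat 8 (L): throw ball3 h=4 -> lands@12:L; in-air after throw: [b1@9:R b4@10:L b2@11:R b3@12:L b5@13:R]
Beat 9 (R): throw ball1 h=5 -> lands@14:L; in-air after throw: [b4@10:L b2@11:R b3@12:L b5@13:R b1@14:L]
Beat 10 (L): throw ball4 h=5 -> lands@15:R; in-air after throw: [b2@11:R b3@12:L b5@13:R b1@14:L b4@15:R]
Beat 11 (R): throw ball2 h=6 -> lands@17:R; in-air after throw: [b3@12:L b5@13:R b1@14:L b4@15:R b2@17:R]
Beat 12 (L): throw ball3 h=6 -> lands@18:L; in-air after throw: [b5@13:R b1@14:L b4@15:R b2@17:R b3@18:L]
Beat 13 (R): throw ball5 h=7 -> lands@20:L; in-air after throw: [b1@14:L b4@15:R b2@17:R b3@18:L b5@20:L]
Beat 14 (L): throw ball1 h=2 -> lands@16:L; in-air after throw: [b4@15:R b1@16:L b2@17:R b3@18:L b5@20:L]
Beat 15 (R): throw ball4 h=4 -> lands@19:R; in-air after throw: [b1@16:L b2@17:R b3@18:L b4@19:R b5@20:L]
Beat 16 (L): throw ball1 h=5 -> lands@21:R; in-air after throw: [b2@17:R b3@18:L b4@19:R b5@20:L b1@21:R]
Beat 17 (R): throw ball2 h=5 -> lands@22:L; in-air after throw: [b3@18:L b4@19:R b5@20:L b1@21:R b2@22:L]
Beat 18 (L): throw ball3 h=6 -> lands@24:L; in-air after throw: [b4@19:R b5@20:L b1@21:R b2@22:L b3@24:L]
Beat 19 (R): throw ball4 h=6 -> lands@25:R; in-air after throw: [b5@20:L b1@21:R b2@22:L b3@24:L b4@25:R]
Beat 20 (L): throw ball5 h=7 -> lands@27:R; in-air after throw: [b1@21:R b2@22:L b3@24:L b4@25:R b5@27:R]
Ball 5: thrown@6 h=7 -> first land @13; rethrown@13 h=7 -> second land @20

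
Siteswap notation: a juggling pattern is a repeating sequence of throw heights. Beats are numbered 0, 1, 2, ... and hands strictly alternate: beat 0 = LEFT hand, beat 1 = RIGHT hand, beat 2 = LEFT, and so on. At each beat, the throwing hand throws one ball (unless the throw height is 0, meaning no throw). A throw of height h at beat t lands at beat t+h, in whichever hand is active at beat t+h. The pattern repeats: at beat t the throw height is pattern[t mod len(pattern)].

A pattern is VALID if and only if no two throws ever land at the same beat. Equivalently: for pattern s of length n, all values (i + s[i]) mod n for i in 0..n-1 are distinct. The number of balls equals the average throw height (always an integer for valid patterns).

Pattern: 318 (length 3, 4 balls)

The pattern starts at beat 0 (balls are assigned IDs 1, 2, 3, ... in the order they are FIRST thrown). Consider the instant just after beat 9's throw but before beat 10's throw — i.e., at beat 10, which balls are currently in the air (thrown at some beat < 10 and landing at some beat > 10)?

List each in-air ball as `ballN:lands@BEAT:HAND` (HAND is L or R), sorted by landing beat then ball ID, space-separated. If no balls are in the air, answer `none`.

Answer: ball1:lands@12:L ball3:lands@13:R ball4:lands@16:L

Derivation:
Beat 0 (L): throw ball1 h=3 -> lands@3:R; in-air after throw: [b1@3:R]
Beat 1 (R): throw ball2 h=1 -> lands@2:L; in-air after throw: [b2@2:L b1@3:R]
Beat 2 (L): throw ball2 h=8 -> lands@10:L; in-air after throw: [b1@3:R b2@10:L]
Beat 3 (R): throw ball1 h=3 -> lands@6:L; in-air after throw: [b1@6:L b2@10:L]
Beat 4 (L): throw ball3 h=1 -> lands@5:R; in-air after throw: [b3@5:R b1@6:L b2@10:L]
Beat 5 (R): throw ball3 h=8 -> lands@13:R; in-air after throw: [b1@6:L b2@10:L b3@13:R]
Beat 6 (L): throw ball1 h=3 -> lands@9:R; in-air after throw: [b1@9:R b2@10:L b3@13:R]
Beat 7 (R): throw ball4 h=1 -> lands@8:L; in-air after throw: [b4@8:L b1@9:R b2@10:L b3@13:R]
Beat 8 (L): throw ball4 h=8 -> lands@16:L; in-air after throw: [b1@9:R b2@10:L b3@13:R b4@16:L]
Beat 9 (R): throw ball1 h=3 -> lands@12:L; in-air after throw: [b2@10:L b1@12:L b3@13:R b4@16:L]
Beat 10 (L): throw ball2 h=1 -> lands@11:R; in-air after throw: [b2@11:R b1@12:L b3@13:R b4@16:L]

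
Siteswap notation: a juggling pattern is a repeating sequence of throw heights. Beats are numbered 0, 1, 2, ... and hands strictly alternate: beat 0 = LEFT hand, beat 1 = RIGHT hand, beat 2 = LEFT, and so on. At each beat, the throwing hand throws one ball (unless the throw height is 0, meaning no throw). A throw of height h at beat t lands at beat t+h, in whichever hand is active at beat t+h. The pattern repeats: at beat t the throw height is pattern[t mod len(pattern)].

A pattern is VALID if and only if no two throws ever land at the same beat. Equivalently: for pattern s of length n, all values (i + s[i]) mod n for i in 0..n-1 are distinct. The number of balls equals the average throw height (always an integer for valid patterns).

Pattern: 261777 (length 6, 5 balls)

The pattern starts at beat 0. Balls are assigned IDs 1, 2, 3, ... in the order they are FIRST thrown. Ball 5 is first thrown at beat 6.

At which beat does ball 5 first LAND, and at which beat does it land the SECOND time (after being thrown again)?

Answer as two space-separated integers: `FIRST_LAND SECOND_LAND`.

Answer: 8 9

Derivation:
Beat 0 (L): throw ball1 h=2 -> lands@2:L; in-air after throw: [b1@2:L]
Beat 1 (R): throw ball2 h=6 -> lands@7:R; in-air after throw: [b1@2:L b2@7:R]
Beat 2 (L): throw ball1 h=1 -> lands@3:R; in-air after throw: [b1@3:R b2@7:R]
Beat 3 (R): throw ball1 h=7 -> lands@10:L; in-air after throw: [b2@7:R b1@10:L]
Beat 4 (L): throw ball3 h=7 -> lands@11:R; in-air after throw: [b2@7:R b1@10:L b3@11:R]
Beat 5 (R): throw ball4 h=7 -> lands@12:L; in-air after throw: [b2@7:R b1@10:L b3@11:R b4@12:L]
Beat 6 (L): throw ball5 h=2 -> lands@8:L; in-air after throw: [b2@7:R b5@8:L b1@10:L b3@11:R b4@12:L]
Beat 7 (R): throw ball2 h=6 -> lands@13:R; in-air after throw: [b5@8:L b1@10:L b3@11:R b4@12:L b2@13:R]
Beat 8 (L): throw ball5 h=1 -> lands@9:R; in-air after throw: [b5@9:R b1@10:L b3@11:R b4@12:L b2@13:R]
Beat 9 (R): throw ball5 h=7 -> lands@16:L; in-air after throw: [b1@10:L b3@11:R b4@12:L b2@13:R b5@16:L]
Ball 5: thrown@6 h=2 -> first land @8; rethrown@8 h=1 -> second land @9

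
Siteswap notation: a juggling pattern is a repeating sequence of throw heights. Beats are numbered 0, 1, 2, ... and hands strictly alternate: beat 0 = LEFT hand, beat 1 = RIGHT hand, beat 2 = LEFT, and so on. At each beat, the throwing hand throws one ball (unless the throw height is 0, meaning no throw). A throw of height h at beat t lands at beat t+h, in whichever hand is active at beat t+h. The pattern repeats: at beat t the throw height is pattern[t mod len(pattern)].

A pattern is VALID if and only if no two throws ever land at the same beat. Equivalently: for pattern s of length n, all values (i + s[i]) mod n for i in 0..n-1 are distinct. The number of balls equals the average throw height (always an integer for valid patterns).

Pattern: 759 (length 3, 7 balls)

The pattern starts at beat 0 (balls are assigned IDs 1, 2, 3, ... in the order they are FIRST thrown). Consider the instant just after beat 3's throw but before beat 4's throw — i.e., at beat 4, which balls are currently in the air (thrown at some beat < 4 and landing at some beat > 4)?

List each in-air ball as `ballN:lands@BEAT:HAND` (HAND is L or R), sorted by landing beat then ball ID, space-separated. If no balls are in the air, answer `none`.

Answer: ball2:lands@6:L ball1:lands@7:R ball4:lands@10:L ball3:lands@11:R

Derivation:
Beat 0 (L): throw ball1 h=7 -> lands@7:R; in-air after throw: [b1@7:R]
Beat 1 (R): throw ball2 h=5 -> lands@6:L; in-air after throw: [b2@6:L b1@7:R]
Beat 2 (L): throw ball3 h=9 -> lands@11:R; in-air after throw: [b2@6:L b1@7:R b3@11:R]
Beat 3 (R): throw ball4 h=7 -> lands@10:L; in-air after throw: [b2@6:L b1@7:R b4@10:L b3@11:R]
Beat 4 (L): throw ball5 h=5 -> lands@9:R; in-air after throw: [b2@6:L b1@7:R b5@9:R b4@10:L b3@11:R]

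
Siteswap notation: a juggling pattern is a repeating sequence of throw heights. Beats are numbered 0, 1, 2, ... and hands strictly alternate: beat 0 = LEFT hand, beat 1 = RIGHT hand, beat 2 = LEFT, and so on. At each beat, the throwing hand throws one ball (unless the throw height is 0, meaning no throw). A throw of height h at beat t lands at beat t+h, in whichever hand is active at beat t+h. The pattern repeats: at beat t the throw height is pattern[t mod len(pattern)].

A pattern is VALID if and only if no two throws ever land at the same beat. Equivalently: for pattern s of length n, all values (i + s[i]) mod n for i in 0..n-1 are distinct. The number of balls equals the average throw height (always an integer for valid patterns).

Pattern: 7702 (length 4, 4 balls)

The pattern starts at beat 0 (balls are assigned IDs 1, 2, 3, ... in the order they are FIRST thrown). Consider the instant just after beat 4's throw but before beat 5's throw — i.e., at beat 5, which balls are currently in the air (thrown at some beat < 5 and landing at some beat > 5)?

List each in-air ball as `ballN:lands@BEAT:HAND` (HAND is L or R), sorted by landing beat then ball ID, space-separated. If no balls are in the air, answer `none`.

Answer: ball1:lands@7:R ball2:lands@8:L ball4:lands@11:R

Derivation:
Beat 0 (L): throw ball1 h=7 -> lands@7:R; in-air after throw: [b1@7:R]
Beat 1 (R): throw ball2 h=7 -> lands@8:L; in-air after throw: [b1@7:R b2@8:L]
Beat 3 (R): throw ball3 h=2 -> lands@5:R; in-air after throw: [b3@5:R b1@7:R b2@8:L]
Beat 4 (L): throw ball4 h=7 -> lands@11:R; in-air after throw: [b3@5:R b1@7:R b2@8:L b4@11:R]
Beat 5 (R): throw ball3 h=7 -> lands@12:L; in-air after throw: [b1@7:R b2@8:L b4@11:R b3@12:L]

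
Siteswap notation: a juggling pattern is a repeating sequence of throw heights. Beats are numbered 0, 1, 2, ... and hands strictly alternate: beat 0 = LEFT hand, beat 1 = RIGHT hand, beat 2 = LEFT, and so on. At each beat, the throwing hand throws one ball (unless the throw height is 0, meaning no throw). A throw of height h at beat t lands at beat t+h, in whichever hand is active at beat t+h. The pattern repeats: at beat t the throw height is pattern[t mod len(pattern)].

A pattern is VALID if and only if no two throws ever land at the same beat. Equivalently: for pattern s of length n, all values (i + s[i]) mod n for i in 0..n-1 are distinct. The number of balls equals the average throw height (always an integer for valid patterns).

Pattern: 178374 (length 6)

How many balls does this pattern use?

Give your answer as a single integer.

Answer: 5

Derivation:
Pattern = [1, 7, 8, 3, 7, 4], length n = 6
  position 0: throw height = 1, running sum = 1
  position 1: throw height = 7, running sum = 8
  position 2: throw height = 8, running sum = 16
  position 3: throw height = 3, running sum = 19
  position 4: throw height = 7, running sum = 26
  position 5: throw height = 4, running sum = 30
Total sum = 30; balls = sum / n = 30 / 6 = 5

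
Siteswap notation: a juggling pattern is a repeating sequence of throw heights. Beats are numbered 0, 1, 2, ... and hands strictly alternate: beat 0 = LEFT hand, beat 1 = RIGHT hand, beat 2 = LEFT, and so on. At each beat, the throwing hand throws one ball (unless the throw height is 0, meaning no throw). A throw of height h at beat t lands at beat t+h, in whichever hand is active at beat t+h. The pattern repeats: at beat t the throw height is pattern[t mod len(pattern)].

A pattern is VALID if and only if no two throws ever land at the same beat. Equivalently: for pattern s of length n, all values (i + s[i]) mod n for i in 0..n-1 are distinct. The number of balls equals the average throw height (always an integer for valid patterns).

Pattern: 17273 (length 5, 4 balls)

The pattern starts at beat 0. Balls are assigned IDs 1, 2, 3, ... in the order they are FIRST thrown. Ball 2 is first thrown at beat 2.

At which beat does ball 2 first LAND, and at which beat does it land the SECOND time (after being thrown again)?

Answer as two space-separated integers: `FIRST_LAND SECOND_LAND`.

Beat 0 (L): throw ball1 h=1 -> lands@1:R; in-air after throw: [b1@1:R]
Beat 1 (R): throw ball1 h=7 -> lands@8:L; in-air after throw: [b1@8:L]
Beat 2 (L): throw ball2 h=2 -> lands@4:L; in-air after throw: [b2@4:L b1@8:L]
Beat 3 (R): throw ball3 h=7 -> lands@10:L; in-air after throw: [b2@4:L b1@8:L b3@10:L]
Beat 4 (L): throw ball2 h=3 -> lands@7:R; in-air after throw: [b2@7:R b1@8:L b3@10:L]
Beat 5 (R): throw ball4 h=1 -> lands@6:L; in-air after throw: [b4@6:L b2@7:R b1@8:L b3@10:L]
Beat 6 (L): throw ball4 h=7 -> lands@13:R; in-air after throw: [b2@7:R b1@8:L b3@10:L b4@13:R]
Beat 7 (R): throw ball2 h=2 -> lands@9:R; in-air after throw: [b1@8:L b2@9:R b3@10:L b4@13:R]
Ball 2: thrown@2 h=2 -> first land @4; rethrown@4 h=3 -> second land @7

Answer: 4 7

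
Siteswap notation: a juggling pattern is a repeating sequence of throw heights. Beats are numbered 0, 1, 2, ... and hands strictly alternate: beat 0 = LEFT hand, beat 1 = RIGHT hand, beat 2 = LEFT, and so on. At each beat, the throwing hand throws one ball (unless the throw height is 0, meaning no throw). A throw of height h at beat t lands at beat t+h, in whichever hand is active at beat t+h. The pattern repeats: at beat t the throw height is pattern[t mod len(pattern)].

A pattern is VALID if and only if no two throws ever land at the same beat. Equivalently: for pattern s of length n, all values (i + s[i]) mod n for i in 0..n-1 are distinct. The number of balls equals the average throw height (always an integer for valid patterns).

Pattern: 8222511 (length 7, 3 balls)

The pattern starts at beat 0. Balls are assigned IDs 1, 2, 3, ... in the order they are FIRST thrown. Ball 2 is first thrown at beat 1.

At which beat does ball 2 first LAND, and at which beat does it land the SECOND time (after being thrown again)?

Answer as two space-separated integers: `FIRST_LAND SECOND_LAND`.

Answer: 3 5

Derivation:
Beat 0 (L): throw ball1 h=8 -> lands@8:L; in-air after throw: [b1@8:L]
Beat 1 (R): throw ball2 h=2 -> lands@3:R; in-air after throw: [b2@3:R b1@8:L]
Beat 2 (L): throw ball3 h=2 -> lands@4:L; in-air after throw: [b2@3:R b3@4:L b1@8:L]
Beat 3 (R): throw ball2 h=2 -> lands@5:R; in-air after throw: [b3@4:L b2@5:R b1@8:L]
Beat 4 (L): throw ball3 h=5 -> lands@9:R; in-air after throw: [b2@5:R b1@8:L b3@9:R]
Beat 5 (R): throw ball2 h=1 -> lands@6:L; in-air after throw: [b2@6:L b1@8:L b3@9:R]
Ball 2: thrown@1 h=2 -> first land @3; rethrown@3 h=2 -> second land @5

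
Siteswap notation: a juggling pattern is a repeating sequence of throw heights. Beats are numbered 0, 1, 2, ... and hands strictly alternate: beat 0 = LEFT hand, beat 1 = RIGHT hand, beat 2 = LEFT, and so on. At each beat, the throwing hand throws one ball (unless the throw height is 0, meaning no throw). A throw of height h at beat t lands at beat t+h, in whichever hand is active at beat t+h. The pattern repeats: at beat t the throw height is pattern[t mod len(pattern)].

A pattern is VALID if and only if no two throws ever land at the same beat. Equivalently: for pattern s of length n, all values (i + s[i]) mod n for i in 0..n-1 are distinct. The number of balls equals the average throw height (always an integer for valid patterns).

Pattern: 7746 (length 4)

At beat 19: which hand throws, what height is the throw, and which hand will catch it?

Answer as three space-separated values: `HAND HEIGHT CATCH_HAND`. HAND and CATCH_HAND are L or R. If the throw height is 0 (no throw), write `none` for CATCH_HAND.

Answer: R 6 R

Derivation:
Beat 19: 19 mod 2 = 1, so hand = R
Throw height = pattern[19 mod 4] = pattern[3] = 6
Lands at beat 19+6=25, 25 mod 2 = 1, so catch hand = R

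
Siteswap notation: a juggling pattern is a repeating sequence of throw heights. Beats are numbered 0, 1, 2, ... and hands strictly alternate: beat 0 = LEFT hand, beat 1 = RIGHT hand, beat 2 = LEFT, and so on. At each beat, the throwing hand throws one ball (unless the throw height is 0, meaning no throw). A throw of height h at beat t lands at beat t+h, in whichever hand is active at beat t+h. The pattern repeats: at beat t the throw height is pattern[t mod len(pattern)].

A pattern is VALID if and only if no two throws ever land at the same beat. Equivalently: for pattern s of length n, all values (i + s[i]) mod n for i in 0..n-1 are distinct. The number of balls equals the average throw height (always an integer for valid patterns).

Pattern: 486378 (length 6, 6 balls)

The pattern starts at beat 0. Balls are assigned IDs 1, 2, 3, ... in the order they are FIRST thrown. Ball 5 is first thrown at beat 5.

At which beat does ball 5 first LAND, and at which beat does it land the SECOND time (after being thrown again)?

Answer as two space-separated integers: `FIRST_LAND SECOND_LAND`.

Answer: 13 21

Derivation:
Beat 0 (L): throw ball1 h=4 -> lands@4:L; in-air after throw: [b1@4:L]
Beat 1 (R): throw ball2 h=8 -> lands@9:R; in-air after throw: [b1@4:L b2@9:R]
Beat 2 (L): throw ball3 h=6 -> lands@8:L; in-air after throw: [b1@4:L b3@8:L b2@9:R]
Beat 3 (R): throw ball4 h=3 -> lands@6:L; in-air after throw: [b1@4:L b4@6:L b3@8:L b2@9:R]
Beat 4 (L): throw ball1 h=7 -> lands@11:R; in-air after throw: [b4@6:L b3@8:L b2@9:R b1@11:R]
Beat 5 (R): throw ball5 h=8 -> lands@13:R; in-air after throw: [b4@6:L b3@8:L b2@9:R b1@11:R b5@13:R]
Beat 6 (L): throw ball4 h=4 -> lands@10:L; in-air after throw: [b3@8:L b2@9:R b4@10:L b1@11:R b5@13:R]
Beat 7 (R): throw ball6 h=8 -> lands@15:R; in-air after throw: [b3@8:L b2@9:R b4@10:L b1@11:R b5@13:R b6@15:R]
Beat 8 (L): throw ball3 h=6 -> lands@14:L; in-air after throw: [b2@9:R b4@10:L b1@11:R b5@13:R b3@14:L b6@15:R]
Beat 9 (R): throw ball2 h=3 -> lands@12:L; in-air after throw: [b4@10:L b1@11:R b2@12:L b5@13:R b3@14:L b6@15:R]
Beat 10 (L): throw ball4 h=7 -> lands@17:R; in-air after throw: [b1@11:R b2@12:L b5@13:R b3@14:L b6@15:R b4@17:R]
Beat 11 (R): throw ball1 h=8 -> lands@19:R; in-air after throw: [b2@12:L b5@13:R b3@14:L b6@15:R b4@17:R b1@19:R]
Beat 12 (L): throw ball2 h=4 -> lands@16:L; in-air after throw: [b5@13:R b3@14:L b6@15:R b2@16:L b4@17:R b1@19:R]
Beat 13 (R): throw ball5 h=8 -> lands@21:R; in-air after throw: [b3@14:L b6@15:R b2@16:L b4@17:R b1@19:R b5@21:R]
Beat 14 (L): throw ball3 h=6 -> lands@20:L; in-air after throw: [b6@15:R b2@16:L b4@17:R b1@19:R b3@20:L b5@21:R]
Beat 15 (R): throw ball6 h=3 -> lands@18:L; in-air after throw: [b2@16:L b4@17:R b6@18:L b1@19:R b3@20:L b5@21:R]
Beat 16 (L): throw ball2 h=7 -> lands@23:R; in-air after throw: [b4@17:R b6@18:L b1@19:R b3@20:L b5@21:R b2@23:R]
Beat 17 (R): throw ball4 h=8 -> lands@25:R; in-air after throw: [b6@18:L b1@19:R b3@20:L b5@21:R b2@23:R b4@25:R]
Beat 18 (L): throw ball6 h=4 -> lands@22:L; in-air after throw: [b1@19:R b3@20:L b5@21:R b6@22:L b2@23:R b4@25:R]
Beat 19 (R): throw ball1 h=8 -> lands@27:R; in-air after throw: [b3@20:L b5@21:R b6@22:L b2@23:R b4@25:R b1@27:R]
Beat 20 (L): throw ball3 h=6 -> lands@26:L; in-air after throw: [b5@21:R b6@22:L b2@23:R b4@25:R b3@26:L b1@27:R]
Beat 21 (R): throw ball5 h=3 -> lands@24:L; in-air after throw: [b6@22:L b2@23:R b5@24:L b4@25:R b3@26:L b1@27:R]
Ball 5: thrown@5 h=8 -> first land @13; rethrown@13 h=8 -> second land @21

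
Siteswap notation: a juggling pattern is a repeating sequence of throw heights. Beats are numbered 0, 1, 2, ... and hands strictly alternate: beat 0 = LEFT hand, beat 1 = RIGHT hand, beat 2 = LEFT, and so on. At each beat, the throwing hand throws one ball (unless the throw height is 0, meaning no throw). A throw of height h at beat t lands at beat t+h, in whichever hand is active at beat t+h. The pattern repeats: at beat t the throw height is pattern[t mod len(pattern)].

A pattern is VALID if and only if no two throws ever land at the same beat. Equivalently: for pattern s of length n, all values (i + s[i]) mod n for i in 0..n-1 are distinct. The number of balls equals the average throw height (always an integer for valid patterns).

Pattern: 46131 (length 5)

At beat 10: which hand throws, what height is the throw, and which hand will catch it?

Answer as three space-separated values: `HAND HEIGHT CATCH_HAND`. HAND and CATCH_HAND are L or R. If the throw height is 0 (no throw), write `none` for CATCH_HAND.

Answer: L 4 L

Derivation:
Beat 10: 10 mod 2 = 0, so hand = L
Throw height = pattern[10 mod 5] = pattern[0] = 4
Lands at beat 10+4=14, 14 mod 2 = 0, so catch hand = L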